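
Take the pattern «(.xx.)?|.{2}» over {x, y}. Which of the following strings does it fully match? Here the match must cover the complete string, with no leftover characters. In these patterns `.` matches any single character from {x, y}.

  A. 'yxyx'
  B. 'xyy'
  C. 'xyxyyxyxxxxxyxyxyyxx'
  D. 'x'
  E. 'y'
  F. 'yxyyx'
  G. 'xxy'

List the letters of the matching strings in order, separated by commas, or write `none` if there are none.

A. 'yxyx' → no match
B. 'xyy' → no match
C → no match
D. 'x' → no match
E. 'y' → no match
F. 'yxyyx' → no match
G. 'xxy' → no match

none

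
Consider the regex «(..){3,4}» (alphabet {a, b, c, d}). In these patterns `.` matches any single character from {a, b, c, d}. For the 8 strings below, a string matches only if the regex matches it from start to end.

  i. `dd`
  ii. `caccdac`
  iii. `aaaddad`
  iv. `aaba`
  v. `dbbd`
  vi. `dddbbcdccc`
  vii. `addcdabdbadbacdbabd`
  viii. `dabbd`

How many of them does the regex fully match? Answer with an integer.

0

i. `dd` → no match
ii. `caccdac` → no match
iii. `aaaddad` → no match
iv. `aaba` → no match
v. `dbbd` → no match
vi. `dddbbcdccc` → no match
vii → no match
viii. `dabbd` → no match
Total matched: 0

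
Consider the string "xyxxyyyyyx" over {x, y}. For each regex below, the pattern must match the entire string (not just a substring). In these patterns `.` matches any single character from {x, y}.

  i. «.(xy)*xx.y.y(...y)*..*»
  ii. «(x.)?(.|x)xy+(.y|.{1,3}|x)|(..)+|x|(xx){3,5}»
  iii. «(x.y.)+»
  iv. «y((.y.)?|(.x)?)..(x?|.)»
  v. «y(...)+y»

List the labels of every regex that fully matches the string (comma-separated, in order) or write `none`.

i → no match
ii → match
iii → no match
iv → no match — must start with "y"
v → no match — must start with "y"

ii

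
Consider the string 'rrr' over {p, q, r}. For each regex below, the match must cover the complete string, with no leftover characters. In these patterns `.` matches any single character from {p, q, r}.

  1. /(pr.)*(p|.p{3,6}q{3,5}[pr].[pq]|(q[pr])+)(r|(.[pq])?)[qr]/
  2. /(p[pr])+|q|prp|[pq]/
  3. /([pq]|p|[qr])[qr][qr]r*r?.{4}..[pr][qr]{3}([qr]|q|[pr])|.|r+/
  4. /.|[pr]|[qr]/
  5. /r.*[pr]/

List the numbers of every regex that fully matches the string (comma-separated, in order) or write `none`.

1 → no match
2 → no match
3 → match
4 → no match
5 → match

3, 5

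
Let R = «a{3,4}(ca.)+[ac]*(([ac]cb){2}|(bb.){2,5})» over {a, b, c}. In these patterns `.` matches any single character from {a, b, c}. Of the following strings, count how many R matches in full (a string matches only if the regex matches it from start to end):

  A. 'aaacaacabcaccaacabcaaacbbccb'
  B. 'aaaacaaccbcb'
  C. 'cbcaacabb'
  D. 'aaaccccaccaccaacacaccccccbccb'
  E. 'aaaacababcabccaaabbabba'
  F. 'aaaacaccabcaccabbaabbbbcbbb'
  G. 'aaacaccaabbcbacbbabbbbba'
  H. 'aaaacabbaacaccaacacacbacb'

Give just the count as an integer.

A → no match
B → no match
C → no match — must start with 'a'
D → no match
E → no match
F → no match
G → no match
H → no match
Total matched: 0

0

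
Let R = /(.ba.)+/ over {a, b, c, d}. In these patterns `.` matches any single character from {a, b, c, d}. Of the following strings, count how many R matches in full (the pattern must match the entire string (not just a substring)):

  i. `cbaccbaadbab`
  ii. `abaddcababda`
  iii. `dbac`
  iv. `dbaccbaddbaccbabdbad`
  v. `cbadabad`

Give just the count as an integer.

i → match
ii → no match
iii → match
iv → match
v → match
Total matched: 4

4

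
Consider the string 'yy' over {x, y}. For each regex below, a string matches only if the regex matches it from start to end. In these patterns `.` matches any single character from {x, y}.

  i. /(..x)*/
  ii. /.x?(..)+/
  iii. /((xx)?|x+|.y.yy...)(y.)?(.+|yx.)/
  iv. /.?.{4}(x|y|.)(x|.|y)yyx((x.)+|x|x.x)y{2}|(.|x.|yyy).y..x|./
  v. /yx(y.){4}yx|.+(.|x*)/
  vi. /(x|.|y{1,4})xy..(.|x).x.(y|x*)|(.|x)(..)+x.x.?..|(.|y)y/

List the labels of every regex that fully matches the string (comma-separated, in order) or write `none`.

iii, v, vi

i → no match
ii → no match
iii → match
iv → no match
v → match
vi → match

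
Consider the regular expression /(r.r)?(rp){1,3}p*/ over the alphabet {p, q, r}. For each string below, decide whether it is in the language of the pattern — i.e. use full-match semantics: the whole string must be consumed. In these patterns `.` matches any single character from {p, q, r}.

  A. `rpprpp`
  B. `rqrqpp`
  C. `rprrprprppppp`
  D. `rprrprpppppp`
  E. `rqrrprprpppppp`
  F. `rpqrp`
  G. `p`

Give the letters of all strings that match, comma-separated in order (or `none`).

A. `rpprpp` → no match
B. `rqrqpp` → no match
C → match
D. `rprrprpppppp` → match
E → match
F. `rpqrp` → no match
G. `p` → no match

C, D, E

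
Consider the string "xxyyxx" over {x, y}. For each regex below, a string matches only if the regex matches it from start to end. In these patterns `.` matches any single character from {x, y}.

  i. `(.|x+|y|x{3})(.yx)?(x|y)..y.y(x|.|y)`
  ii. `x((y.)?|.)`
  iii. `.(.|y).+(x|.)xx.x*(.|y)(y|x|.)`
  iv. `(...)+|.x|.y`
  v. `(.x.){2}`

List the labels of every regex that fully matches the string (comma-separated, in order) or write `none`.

iv, v

i → no match
ii → no match
iii → no match
iv → match
v → match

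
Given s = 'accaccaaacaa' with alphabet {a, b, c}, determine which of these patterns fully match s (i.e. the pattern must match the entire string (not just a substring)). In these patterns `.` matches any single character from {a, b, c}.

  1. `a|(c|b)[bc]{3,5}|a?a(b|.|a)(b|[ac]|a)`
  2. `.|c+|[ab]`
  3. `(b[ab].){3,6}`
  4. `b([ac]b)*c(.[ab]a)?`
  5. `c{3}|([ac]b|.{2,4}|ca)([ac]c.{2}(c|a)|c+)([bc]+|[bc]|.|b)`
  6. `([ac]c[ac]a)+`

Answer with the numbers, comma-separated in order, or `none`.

1 → no match
2 → no match
3 → no match — must start with 'b'
4 → no match — must start with 'b'
5 → no match
6 → match

6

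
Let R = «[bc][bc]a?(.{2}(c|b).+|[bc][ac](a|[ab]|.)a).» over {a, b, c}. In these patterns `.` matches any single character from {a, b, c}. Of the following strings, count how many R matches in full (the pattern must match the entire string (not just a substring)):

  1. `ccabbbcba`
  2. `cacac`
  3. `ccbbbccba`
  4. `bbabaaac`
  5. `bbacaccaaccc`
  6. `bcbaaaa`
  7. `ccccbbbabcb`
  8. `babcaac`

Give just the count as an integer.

1 → match
2 → no match
3 → match
4 → match
5 → match
6 → match
7 → match
8 → no match
Total matched: 6

6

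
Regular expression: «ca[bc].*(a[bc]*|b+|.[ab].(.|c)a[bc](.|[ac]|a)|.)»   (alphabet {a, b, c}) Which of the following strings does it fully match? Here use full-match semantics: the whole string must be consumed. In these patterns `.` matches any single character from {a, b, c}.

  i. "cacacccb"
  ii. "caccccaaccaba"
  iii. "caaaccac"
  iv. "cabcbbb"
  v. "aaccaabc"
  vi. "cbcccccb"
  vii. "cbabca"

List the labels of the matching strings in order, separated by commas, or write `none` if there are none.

i, ii, iv

i → match
ii → match
iii → no match
iv → match
v → no match — must start with "ca"
vi → no match — must start with "ca"
vii → no match — must start with "ca"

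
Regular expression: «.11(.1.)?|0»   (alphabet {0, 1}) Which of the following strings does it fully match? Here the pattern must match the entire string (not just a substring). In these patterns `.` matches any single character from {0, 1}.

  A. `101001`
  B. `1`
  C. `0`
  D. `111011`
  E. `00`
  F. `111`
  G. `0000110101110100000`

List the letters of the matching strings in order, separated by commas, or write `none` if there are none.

A. `101001` → no match
B. `1` → no match
C. `0` → match
D. `111011` → match
E. `00` → no match
F. `111` → match
G → no match

C, D, F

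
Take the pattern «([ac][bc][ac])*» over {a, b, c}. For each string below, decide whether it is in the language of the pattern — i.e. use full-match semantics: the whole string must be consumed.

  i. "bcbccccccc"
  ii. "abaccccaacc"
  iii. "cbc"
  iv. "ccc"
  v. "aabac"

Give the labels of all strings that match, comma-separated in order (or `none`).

i → no match
ii → no match
iii → match
iv → match
v → no match

iii, iv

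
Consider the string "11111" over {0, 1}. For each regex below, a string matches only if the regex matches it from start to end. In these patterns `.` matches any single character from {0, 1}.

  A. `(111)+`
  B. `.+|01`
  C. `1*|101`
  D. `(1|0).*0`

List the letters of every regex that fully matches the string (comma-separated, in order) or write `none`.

A → no match
B → match
C → match
D → no match — must end with "0"

B, C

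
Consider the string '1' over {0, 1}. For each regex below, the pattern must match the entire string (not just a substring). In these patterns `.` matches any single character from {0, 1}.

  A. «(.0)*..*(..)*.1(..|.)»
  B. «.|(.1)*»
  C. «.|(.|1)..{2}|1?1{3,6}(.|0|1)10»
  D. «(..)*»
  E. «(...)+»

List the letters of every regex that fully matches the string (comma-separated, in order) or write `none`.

B, C

A → no match
B → match
C → match
D → no match
E → no match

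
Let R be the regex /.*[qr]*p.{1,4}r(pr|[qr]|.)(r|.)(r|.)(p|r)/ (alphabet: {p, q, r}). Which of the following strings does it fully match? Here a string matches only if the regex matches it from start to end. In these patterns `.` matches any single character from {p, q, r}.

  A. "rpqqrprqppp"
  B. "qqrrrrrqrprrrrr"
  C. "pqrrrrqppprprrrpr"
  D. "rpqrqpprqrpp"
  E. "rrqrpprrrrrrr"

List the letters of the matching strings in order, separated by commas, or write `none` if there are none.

A → match
B → no match
C → match
D → match
E → match

A, C, D, E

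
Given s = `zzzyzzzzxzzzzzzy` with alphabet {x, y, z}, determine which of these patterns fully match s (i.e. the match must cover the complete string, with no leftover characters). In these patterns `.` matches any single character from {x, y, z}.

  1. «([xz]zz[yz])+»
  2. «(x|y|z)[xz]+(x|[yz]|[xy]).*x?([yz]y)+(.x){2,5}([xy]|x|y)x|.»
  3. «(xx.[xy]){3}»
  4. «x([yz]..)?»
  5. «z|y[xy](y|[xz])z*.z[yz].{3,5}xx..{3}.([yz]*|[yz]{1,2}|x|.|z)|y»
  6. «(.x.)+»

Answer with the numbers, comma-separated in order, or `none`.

1

1 → match
2 → no match
3 → no match — must start with `xx`
4 → no match — must start with `x`
5 → no match
6 → no match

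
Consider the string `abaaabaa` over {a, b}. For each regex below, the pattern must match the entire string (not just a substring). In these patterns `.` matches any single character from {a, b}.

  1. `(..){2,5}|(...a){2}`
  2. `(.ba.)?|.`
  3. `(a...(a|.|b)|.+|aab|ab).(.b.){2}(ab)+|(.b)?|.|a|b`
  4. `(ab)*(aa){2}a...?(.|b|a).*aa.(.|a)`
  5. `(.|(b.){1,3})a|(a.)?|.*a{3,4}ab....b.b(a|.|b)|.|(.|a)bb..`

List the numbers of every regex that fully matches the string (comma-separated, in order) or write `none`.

1 → match
2 → no match
3 → no match
4 → no match
5 → no match

1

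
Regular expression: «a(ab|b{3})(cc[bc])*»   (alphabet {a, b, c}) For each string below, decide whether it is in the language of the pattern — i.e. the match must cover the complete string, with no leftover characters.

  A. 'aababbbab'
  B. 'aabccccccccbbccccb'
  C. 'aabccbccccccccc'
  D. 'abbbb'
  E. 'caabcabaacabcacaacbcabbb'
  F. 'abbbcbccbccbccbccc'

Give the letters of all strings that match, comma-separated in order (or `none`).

C

A → no match
B → no match
C → match
D → no match
E → no match — must start with 'a'
F → no match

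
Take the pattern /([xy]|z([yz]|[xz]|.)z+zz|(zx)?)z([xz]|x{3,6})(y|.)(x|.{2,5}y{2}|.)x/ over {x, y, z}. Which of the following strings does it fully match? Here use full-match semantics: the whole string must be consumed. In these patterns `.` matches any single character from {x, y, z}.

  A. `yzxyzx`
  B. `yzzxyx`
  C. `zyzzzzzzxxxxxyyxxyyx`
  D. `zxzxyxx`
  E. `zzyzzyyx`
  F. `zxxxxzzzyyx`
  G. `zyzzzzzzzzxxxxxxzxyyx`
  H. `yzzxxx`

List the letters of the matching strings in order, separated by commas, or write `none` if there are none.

A, B, C, D, E, F, G, H

A. `yzxyzx` → match
B. `yzzxyx` → match
C → match
D. `zxzxyxx` → match
E. `zzyzzyyx` → match
F. `zxxxxzzzyyx` → match
G → match
H. `yzzxxx` → match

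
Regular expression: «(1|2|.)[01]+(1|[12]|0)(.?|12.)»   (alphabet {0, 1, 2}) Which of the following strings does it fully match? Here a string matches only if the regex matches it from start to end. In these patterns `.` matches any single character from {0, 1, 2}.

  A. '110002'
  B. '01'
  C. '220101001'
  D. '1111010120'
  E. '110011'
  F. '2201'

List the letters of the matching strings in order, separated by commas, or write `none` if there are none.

A → match
B → no match
C → no match
D → match
E → match
F → no match

A, D, E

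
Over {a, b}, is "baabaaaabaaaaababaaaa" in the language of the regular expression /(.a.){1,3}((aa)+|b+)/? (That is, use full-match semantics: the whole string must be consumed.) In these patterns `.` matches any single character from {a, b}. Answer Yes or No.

No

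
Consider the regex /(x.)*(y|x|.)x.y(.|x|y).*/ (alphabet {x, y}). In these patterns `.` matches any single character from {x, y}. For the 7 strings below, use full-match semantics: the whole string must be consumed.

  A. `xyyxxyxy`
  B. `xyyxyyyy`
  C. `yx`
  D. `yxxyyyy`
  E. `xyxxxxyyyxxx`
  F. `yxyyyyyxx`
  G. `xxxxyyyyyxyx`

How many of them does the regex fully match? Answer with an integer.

6

A → match
B → match
C → no match
D → match
E → match
F → match
G → match
Total matched: 6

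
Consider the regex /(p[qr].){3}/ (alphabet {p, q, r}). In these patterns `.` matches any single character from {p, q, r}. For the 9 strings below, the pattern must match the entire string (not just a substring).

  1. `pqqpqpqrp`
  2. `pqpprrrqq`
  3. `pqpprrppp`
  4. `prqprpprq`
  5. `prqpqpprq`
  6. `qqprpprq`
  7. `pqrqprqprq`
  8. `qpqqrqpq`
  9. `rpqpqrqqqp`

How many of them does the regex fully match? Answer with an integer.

2

1. `pqqpqpqrp` → no match
2. `pqpprrrqq` → no match
3. `pqpprrppp` → no match
4. `prqprpprq` → match
5. `prqpqpprq` → match
6. `qqprpprq` → no match — must start with `p`
7. `pqrqprqprq` → no match
8. `qpqqrqpq` → no match — must start with `p`
9. `rpqpqrqqqp` → no match — must start with `p`
Total matched: 2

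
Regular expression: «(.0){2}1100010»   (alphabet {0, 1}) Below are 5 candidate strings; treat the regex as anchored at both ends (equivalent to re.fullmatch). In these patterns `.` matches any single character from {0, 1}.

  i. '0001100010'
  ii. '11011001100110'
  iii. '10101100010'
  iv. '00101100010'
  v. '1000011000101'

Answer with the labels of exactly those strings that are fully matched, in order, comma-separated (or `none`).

iii, iv

i → no match
ii → no match — must end with '01100010'
iii → match
iv → match
v → no match — must end with '01100010'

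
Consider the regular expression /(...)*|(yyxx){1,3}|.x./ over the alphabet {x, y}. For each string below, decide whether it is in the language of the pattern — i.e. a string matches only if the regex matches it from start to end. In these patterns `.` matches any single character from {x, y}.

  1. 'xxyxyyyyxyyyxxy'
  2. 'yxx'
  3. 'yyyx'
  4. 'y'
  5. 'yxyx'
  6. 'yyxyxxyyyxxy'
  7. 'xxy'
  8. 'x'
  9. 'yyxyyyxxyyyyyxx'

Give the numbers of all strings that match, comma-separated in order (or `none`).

1 → match
2. 'yxx' → match
3. 'yyyx' → no match
4. 'y' → no match
5. 'yxyx' → no match
6. 'yyxyxxyyyxxy' → match
7. 'xxy' → match
8. 'x' → no match
9 → match

1, 2, 6, 7, 9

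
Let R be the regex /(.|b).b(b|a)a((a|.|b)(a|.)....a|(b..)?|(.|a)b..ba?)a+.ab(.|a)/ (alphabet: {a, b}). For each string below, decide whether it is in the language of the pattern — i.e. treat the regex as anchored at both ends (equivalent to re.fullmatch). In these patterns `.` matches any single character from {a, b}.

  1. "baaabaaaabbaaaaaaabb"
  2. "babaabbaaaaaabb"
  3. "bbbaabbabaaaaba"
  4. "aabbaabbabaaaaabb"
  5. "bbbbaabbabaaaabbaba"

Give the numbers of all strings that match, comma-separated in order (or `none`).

2, 4

1 → no match
2 → match
3 → no match
4 → match
5 → no match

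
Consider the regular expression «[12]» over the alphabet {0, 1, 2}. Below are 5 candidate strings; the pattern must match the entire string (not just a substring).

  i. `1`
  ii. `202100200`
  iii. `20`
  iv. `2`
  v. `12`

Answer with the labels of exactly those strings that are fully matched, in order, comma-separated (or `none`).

i → match
ii → no match
iii → no match
iv → match
v → no match

i, iv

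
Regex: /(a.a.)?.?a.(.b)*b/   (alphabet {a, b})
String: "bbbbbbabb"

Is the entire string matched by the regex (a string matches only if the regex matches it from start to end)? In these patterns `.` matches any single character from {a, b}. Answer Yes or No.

No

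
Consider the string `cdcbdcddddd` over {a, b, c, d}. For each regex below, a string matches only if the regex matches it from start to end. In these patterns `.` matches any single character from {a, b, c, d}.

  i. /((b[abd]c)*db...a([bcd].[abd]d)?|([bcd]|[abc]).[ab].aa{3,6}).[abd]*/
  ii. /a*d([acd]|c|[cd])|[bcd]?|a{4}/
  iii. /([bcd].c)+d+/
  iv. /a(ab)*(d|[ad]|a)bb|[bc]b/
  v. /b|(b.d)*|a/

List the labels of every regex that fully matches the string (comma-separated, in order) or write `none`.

i → no match
ii → no match
iii → match
iv → no match
v → no match

iii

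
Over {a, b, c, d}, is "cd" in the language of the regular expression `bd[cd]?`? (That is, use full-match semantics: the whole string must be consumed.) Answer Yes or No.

Every match must start with "bd", but "cd" does not.

No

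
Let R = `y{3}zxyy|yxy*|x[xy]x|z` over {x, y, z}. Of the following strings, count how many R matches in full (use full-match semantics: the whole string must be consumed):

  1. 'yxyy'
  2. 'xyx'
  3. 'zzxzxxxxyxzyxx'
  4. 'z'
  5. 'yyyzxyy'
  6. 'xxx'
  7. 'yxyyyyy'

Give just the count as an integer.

6

1 → match
2 → match
3 → no match
4 → match
5 → match
6 → match
7 → match
Total matched: 6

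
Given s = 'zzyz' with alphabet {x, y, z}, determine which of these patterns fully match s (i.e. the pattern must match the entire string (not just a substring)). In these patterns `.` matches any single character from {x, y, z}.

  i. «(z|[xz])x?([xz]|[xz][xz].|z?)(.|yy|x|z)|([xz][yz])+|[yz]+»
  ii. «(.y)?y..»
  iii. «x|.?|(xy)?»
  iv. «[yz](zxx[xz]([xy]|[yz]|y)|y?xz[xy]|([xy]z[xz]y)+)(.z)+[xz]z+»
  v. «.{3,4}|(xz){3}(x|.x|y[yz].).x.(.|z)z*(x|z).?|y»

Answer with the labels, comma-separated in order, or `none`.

i, v

i → match
ii → no match
iii → no match
iv → no match
v → match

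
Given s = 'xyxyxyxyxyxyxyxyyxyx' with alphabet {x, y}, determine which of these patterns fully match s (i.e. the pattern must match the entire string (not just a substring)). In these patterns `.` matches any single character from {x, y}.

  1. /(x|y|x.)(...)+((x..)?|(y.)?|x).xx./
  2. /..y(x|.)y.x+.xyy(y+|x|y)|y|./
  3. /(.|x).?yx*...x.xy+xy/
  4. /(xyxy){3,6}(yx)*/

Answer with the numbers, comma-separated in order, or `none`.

1 → no match
2 → no match
3 → no match — must end with 'yxy'
4 → match

4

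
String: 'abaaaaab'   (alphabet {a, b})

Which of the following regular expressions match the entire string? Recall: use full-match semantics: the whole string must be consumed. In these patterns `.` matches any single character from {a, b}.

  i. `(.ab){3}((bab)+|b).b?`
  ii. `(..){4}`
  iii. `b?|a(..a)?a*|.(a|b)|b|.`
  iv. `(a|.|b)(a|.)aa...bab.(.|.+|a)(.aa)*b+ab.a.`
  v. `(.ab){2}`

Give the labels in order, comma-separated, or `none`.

i → no match
ii → match
iii → no match
iv → no match
v → no match

ii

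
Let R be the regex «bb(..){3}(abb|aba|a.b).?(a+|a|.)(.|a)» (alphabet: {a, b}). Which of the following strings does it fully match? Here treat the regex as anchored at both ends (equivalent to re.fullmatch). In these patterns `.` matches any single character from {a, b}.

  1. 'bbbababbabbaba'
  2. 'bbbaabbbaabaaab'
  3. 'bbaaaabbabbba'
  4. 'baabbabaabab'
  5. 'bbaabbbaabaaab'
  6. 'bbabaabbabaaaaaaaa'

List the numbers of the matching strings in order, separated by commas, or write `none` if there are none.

1, 2, 3, 5, 6

1 → match
2 → match
3 → match
4 → no match — must start with 'bb'
5 → match
6 → match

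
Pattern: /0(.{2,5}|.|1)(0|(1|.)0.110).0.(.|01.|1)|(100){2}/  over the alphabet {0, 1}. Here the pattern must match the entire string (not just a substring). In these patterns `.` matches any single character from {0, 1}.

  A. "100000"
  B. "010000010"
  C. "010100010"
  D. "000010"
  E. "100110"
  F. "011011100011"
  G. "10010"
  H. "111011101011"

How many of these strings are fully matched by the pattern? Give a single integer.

A. "100000" → no match
B. "010000010" → match
C. "010100010" → match
D. "000010" → no match
E. "100110" → no match
F. "011011100011" → match
G. "10010" → no match
H. "111011101011" → no match
Total matched: 3

3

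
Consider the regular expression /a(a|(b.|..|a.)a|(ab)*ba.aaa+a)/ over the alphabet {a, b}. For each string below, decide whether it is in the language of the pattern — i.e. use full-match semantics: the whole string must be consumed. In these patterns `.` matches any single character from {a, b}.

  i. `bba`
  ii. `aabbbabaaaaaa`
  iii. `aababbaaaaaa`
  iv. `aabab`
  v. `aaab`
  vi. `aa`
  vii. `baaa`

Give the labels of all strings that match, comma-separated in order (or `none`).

iii, vi

i → no match — must start with `a`
ii → no match
iii → match
iv → no match
v → no match
vi → match
vii → no match — must start with `a`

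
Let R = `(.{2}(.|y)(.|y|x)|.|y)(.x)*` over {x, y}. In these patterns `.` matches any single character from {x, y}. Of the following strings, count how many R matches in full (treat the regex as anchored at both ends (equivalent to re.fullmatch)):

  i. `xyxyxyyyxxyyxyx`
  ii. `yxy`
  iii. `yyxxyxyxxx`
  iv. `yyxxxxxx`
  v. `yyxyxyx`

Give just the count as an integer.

3

i → no match
ii → no match
iii → match
iv → match
v → match
Total matched: 3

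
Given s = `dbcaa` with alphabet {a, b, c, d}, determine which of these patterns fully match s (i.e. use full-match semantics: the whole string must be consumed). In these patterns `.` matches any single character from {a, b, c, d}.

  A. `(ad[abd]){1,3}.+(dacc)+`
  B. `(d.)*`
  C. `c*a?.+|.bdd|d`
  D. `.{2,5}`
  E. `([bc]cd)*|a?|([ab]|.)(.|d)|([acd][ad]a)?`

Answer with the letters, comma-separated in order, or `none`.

A → no match — must start with `ad`
B → no match
C → match
D → match
E → no match

C, D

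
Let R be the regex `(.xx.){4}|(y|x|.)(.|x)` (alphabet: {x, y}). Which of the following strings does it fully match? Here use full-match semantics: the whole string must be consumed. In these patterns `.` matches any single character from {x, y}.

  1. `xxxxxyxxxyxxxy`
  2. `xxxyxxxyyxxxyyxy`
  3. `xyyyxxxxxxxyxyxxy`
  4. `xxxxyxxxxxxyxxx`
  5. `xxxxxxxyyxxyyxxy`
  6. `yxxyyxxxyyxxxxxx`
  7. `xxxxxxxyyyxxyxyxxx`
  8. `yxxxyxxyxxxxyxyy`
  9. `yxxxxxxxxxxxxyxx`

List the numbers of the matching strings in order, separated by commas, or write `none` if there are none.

5

1 → no match
2 → no match
3 → no match
4 → no match
5 → match
6 → no match
7 → no match
8 → no match
9 → no match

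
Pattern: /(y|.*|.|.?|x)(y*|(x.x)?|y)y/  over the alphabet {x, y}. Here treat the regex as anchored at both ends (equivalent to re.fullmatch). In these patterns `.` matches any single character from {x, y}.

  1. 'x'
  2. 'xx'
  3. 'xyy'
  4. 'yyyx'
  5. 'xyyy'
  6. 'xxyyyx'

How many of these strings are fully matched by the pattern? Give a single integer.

1. 'x' → no match — must end with 'y'
2. 'xx' → no match — must end with 'y'
3. 'xyy' → match
4. 'yyyx' → no match — must end with 'y'
5. 'xyyy' → match
6. 'xxyyyx' → no match — must end with 'y'
Total matched: 2

2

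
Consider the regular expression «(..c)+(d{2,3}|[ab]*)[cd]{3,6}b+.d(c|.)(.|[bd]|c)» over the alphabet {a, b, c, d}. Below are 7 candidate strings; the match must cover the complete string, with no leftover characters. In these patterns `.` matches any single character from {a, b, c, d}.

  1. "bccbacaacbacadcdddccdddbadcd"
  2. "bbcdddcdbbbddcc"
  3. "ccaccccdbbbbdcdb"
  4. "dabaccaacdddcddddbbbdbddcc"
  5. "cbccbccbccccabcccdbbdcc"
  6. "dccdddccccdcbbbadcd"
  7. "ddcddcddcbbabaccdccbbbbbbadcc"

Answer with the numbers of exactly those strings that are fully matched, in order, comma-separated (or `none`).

1 → match
2 → match
3 → no match
4 → no match
5 → match
6 → match
7 → match

1, 2, 5, 6, 7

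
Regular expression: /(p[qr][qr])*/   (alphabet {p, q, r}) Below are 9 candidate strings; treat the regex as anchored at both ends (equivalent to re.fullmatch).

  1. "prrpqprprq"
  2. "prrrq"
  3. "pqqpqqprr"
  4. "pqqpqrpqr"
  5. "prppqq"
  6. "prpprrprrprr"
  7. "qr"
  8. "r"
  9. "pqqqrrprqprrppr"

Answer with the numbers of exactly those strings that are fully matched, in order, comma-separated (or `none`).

3, 4

1. "prrpqprprq" → no match
2. "prrrq" → no match
3. "pqqpqqprr" → match
4. "pqqpqrpqr" → match
5. "prppqq" → no match
6. "prpprrprrprr" → no match
7. "qr" → no match
8. "r" → no match
9 → no match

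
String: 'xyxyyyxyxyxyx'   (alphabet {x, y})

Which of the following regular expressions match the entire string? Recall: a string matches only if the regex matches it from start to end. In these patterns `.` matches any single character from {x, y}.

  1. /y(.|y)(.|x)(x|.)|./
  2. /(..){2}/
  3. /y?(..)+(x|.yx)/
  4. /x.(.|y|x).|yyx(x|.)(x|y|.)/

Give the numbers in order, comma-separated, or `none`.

1 → no match
2 → no match
3 → match
4 → no match

3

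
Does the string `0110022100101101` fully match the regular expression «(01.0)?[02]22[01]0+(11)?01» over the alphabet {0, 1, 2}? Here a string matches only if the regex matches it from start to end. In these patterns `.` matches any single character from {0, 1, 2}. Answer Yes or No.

No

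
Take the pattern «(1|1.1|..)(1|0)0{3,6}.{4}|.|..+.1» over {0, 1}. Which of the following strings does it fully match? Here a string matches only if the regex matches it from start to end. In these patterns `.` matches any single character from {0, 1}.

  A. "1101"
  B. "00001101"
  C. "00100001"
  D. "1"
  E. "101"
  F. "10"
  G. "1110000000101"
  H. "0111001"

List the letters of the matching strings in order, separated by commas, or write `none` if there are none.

A, B, C, D, G, H

A → match
B → match
C → match
D → match
E → no match
F → no match
G → match
H → match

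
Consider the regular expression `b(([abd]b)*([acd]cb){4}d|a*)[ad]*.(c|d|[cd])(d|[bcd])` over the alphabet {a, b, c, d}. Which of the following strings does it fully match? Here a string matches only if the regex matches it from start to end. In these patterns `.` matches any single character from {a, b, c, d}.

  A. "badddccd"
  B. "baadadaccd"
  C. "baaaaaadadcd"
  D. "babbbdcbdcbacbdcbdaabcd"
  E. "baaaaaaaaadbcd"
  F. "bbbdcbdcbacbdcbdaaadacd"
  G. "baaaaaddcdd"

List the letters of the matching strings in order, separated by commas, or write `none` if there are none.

A → match
B → match
C → match
D → match
E → match
F → match
G → match

A, B, C, D, E, F, G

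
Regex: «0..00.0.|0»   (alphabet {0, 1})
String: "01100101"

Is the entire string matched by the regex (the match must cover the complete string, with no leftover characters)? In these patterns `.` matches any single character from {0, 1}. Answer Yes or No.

Yes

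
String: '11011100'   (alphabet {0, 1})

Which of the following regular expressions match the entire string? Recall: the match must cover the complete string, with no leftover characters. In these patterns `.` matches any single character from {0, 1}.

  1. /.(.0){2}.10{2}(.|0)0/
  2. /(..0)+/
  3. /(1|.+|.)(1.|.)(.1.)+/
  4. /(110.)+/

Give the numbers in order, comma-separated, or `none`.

4

1 → no match
2 → no match
3 → no match
4 → match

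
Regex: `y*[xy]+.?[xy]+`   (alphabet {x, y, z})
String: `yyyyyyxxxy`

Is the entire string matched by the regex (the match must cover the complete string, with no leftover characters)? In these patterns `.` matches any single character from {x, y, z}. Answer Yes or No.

Yes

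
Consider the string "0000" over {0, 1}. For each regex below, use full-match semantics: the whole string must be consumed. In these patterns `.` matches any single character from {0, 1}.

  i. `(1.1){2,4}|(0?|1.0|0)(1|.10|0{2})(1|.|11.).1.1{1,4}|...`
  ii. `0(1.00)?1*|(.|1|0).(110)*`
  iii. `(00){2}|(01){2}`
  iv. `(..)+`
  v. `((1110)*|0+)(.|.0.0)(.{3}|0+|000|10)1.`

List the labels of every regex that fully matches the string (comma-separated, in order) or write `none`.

i → no match
ii → no match
iii → match
iv → match
v → no match

iii, iv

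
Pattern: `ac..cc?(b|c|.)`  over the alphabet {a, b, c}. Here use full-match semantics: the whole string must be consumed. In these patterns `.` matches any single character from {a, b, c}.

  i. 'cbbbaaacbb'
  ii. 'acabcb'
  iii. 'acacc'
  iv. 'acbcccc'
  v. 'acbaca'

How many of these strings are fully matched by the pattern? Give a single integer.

i. 'cbbbaaacbb' → no match — must start with 'ac'
ii. 'acabcb' → match
iii. 'acacc' → no match
iv. 'acbcccc' → match
v. 'acbaca' → match
Total matched: 3

3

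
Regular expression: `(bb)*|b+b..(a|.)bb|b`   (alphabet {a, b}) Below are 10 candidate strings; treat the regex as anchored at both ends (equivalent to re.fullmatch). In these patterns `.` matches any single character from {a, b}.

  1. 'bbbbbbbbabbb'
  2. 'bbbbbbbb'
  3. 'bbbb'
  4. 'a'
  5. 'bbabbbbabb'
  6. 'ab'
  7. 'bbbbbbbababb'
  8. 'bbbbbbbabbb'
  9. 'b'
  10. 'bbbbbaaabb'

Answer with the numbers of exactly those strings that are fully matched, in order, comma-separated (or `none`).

1 → match
2 → match
3 → match
4 → no match
5 → no match
6 → no match
7 → match
8 → match
9 → match
10 → match

1, 2, 3, 7, 8, 9, 10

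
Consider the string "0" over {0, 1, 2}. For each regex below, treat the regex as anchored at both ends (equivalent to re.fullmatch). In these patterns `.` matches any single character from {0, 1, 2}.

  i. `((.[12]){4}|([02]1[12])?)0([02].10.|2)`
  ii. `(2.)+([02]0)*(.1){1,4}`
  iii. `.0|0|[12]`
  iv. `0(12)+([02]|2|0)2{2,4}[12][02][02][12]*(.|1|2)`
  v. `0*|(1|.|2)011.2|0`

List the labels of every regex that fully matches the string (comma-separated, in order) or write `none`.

iii, v

i → no match
ii → no match — must start with "2"
iii → match
iv → no match — must start with "012"
v → match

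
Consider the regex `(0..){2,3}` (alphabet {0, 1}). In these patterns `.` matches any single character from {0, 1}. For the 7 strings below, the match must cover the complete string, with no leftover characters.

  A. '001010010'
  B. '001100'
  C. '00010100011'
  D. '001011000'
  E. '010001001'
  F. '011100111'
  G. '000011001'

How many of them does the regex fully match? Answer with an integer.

4

A. '001010010' → match
B. '001100' → no match
C. '00010100011' → no match
D. '001011000' → match
E. '010001001' → match
F. '011100111' → no match
G. '000011001' → match
Total matched: 4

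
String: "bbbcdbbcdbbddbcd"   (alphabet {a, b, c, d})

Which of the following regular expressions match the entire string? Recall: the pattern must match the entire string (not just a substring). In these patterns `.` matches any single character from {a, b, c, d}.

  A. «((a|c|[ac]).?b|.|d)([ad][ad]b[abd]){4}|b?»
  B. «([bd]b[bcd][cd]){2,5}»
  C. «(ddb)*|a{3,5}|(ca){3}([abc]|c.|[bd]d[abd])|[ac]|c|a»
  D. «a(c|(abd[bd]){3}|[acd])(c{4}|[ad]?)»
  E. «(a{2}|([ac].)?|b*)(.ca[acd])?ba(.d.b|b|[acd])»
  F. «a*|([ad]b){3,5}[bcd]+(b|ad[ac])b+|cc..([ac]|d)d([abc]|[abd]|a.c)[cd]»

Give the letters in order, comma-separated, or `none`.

B

A → no match
B → match
C → no match
D → no match — must start with "a"
E → no match
F → no match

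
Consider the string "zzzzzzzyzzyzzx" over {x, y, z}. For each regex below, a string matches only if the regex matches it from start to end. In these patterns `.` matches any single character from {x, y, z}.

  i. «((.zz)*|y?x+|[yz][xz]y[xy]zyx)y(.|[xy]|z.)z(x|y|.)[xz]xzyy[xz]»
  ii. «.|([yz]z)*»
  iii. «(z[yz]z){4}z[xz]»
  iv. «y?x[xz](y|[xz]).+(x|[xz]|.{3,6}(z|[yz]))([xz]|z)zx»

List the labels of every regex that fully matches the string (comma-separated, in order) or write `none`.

i → no match
ii → no match
iii → match
iv → no match

iii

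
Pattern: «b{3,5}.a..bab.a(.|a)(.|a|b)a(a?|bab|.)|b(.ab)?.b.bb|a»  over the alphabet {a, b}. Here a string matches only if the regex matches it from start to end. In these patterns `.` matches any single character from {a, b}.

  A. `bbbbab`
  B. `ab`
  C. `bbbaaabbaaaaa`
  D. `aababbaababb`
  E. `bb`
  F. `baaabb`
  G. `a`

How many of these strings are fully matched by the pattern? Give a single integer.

A → no match
B → no match
C → no match
D → no match
E → no match
F → no match
G → match
Total matched: 1

1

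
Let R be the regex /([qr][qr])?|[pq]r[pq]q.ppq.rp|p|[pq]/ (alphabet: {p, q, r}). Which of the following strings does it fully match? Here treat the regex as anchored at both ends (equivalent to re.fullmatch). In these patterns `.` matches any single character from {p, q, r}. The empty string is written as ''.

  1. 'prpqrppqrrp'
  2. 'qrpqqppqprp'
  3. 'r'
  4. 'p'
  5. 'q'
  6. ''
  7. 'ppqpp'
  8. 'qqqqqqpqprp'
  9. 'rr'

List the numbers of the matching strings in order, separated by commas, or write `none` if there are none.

1 → match
2 → match
3 → no match
4 → match
5 → match
6 → match
7 → no match
8 → no match
9 → match

1, 2, 4, 5, 6, 9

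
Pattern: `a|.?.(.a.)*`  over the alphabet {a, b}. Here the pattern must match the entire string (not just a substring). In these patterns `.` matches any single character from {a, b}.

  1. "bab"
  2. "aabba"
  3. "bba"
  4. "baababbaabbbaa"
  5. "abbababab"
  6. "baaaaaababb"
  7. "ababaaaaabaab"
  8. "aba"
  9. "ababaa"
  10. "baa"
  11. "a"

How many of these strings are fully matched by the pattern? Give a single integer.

2

1 → no match
2 → no match
3 → no match
4 → no match
5 → no match
6 → no match
7 → match
8 → no match
9 → no match
10 → no match
11 → match
Total matched: 2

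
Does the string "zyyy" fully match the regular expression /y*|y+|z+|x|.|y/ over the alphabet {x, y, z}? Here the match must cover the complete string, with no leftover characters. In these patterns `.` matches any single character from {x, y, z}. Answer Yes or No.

No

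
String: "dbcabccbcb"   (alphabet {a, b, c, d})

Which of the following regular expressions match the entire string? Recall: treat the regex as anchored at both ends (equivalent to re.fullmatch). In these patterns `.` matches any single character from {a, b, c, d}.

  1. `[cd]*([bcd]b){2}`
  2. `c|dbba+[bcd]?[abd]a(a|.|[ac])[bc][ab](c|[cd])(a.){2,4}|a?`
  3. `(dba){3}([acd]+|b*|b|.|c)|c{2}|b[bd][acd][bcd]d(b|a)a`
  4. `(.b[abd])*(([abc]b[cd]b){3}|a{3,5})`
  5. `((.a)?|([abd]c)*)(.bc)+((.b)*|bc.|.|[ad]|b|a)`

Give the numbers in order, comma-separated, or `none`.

5

1 → no match
2 → no match
3 → no match
4 → no match
5 → match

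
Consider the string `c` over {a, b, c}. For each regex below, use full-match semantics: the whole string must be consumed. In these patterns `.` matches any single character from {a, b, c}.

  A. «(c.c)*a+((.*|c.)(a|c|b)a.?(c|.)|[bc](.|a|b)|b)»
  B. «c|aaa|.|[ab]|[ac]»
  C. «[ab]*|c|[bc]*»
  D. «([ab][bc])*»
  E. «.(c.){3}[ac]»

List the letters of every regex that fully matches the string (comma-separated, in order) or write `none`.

B, C

A → no match
B → match
C → match
D → no match
E → no match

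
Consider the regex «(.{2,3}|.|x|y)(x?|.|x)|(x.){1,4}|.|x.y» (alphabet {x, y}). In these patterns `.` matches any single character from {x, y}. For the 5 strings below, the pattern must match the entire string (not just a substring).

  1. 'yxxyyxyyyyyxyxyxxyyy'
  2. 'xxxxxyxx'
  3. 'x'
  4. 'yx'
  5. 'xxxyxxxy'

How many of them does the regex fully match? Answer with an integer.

1 → no match
2. 'xxxxxyxx' → match
3. 'x' → match
4. 'yx' → match
5. 'xxxyxxxy' → match
Total matched: 4

4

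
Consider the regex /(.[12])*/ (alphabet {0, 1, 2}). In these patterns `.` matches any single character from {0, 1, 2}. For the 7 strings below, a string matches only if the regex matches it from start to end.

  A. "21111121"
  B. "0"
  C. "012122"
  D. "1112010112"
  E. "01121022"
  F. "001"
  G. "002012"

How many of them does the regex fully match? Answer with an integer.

A → match
B → no match
C → match
D → match
E → no match
F → no match
G → no match
Total matched: 3

3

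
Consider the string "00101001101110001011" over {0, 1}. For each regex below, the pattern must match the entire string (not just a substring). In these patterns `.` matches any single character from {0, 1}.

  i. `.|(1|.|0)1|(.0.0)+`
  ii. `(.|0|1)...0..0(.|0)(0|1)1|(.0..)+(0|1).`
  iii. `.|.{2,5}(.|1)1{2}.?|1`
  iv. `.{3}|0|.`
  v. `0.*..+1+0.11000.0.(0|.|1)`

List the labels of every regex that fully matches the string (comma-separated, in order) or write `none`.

i → no match
ii → no match
iii → no match
iv → no match
v → match

v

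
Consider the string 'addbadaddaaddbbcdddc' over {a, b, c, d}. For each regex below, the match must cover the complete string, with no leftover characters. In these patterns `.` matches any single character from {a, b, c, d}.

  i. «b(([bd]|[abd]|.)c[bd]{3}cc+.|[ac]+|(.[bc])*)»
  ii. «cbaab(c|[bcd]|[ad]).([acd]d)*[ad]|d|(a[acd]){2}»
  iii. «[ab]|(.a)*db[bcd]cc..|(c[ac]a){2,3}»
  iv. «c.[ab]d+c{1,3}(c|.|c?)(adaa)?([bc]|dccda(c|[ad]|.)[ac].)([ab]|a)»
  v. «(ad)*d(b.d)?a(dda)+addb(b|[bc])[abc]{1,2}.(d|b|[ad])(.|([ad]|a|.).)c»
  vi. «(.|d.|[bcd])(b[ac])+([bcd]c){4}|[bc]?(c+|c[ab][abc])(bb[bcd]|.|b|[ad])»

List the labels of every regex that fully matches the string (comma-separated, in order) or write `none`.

v

i → no match — must start with 'b'
ii → no match
iii → no match
iv → no match — must start with 'c'
v → match
vi → no match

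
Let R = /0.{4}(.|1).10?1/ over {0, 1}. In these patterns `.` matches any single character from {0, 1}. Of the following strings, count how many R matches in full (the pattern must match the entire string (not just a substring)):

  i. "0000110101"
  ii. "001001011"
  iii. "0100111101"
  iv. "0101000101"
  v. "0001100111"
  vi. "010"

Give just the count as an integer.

4

i → match
ii → match
iii → match
iv → match
v → no match
vi → no match — must end with "1"
Total matched: 4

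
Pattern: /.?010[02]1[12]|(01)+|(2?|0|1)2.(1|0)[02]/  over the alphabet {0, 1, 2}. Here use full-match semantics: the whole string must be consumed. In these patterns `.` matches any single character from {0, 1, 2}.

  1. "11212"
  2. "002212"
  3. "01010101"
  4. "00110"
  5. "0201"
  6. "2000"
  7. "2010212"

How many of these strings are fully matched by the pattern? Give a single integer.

3

1 → no match
2 → no match
3 → match
4 → no match
5 → no match
6 → match
7 → match
Total matched: 3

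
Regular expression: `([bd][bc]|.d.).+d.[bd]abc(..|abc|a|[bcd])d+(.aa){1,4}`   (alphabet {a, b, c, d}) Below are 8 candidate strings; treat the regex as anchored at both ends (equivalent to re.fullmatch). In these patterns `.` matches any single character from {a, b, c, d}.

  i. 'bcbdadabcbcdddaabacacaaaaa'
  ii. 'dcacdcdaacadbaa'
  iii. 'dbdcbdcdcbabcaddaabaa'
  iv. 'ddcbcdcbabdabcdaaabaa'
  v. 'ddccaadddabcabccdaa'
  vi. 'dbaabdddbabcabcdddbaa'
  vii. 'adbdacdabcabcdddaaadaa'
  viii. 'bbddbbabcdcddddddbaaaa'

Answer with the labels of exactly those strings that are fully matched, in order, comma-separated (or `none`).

i → no match
ii → no match
iii → match
iv → no match
v → no match
vi → match
vii → no match
viii → no match

iii, vi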